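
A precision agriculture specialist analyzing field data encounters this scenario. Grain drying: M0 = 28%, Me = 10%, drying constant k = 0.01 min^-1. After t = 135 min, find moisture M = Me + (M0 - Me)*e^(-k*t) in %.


M = Me + (M0 - Me) * e^(-k*t)
  = 10 + (28 - 10) * e^(-0.01*135)
  = 10 + 18 * e^(-1.350)
  = 10 + 18 * 0.25924
  = 10 + 4.6663
  = 14.67%


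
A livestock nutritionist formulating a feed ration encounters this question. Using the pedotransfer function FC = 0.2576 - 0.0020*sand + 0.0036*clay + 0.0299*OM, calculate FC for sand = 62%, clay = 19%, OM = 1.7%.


FC = 0.2576 - 0.0020*62 + 0.0036*19 + 0.0299*1.7
   = 0.2576 - 0.1240 + 0.0684 + 0.0508
   = 0.2528


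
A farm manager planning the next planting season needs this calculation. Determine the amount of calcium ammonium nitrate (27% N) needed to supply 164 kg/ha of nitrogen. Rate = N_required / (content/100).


Rate = N_required / (N_content / 100)
     = 164 / (27 / 100)
     = 164 / 0.27
     = 607.41 kg/ha


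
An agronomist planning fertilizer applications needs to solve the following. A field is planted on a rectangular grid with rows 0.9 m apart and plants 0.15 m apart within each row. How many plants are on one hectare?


D = 10000 / (row_sp * plant_sp)
  = 10000 / (0.9 * 0.15)
  = 10000 / 0.1350
  = 74074.07 plants/ha


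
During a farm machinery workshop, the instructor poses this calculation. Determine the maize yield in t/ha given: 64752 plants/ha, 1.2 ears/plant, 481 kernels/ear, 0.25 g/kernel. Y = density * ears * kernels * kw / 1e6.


Y = density * ears * kernels * kw
  = 64752 * 1.2 * 481 * 0.25 g/ha
  = 9343713.60 g/ha
  = 9343.71 kg/ha = 9.34 t/ha


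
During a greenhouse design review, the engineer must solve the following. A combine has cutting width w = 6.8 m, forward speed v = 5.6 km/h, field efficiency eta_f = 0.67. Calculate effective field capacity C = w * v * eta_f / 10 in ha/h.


C = w * v * eta_f / 10
  = 6.8 * 5.6 * 0.67 / 10
  = 25.51 / 10
  = 2.55 ha/h


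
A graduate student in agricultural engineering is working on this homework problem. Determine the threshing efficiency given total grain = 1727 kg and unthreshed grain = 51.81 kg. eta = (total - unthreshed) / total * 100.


eta = (total - unthreshed) / total * 100
    = (1727 - 51.81) / 1727 * 100
    = 1675.19 / 1727 * 100
    = 97%


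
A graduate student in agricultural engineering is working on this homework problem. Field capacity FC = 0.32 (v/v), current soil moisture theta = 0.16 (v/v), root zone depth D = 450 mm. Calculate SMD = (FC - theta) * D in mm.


SMD = (FC - theta) * D
    = (0.32 - 0.16) * 450
    = 0.160 * 450
    = 72 mm


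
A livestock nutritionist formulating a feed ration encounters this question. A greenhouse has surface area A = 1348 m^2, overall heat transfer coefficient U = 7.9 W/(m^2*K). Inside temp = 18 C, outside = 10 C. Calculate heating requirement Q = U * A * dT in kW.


dT = 18 - (10) = 8 K
Q = U * A * dT
  = 7.9 * 1348 * 8
  = 85193.60 W = 85.19 kW


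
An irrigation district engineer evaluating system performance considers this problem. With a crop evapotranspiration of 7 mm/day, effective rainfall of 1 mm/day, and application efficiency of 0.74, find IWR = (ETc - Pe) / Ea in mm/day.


IWR = (ETc - Pe) / Ea
    = (7 - 1) / 0.74
    = 6 / 0.74
    = 8.11 mm/day


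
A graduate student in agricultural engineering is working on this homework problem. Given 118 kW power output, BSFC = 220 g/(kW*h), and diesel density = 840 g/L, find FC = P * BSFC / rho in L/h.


FC = P * BSFC / rho_fuel
   = 118 * 220 / 840
   = 25960 / 840
   = 30.90 L/h


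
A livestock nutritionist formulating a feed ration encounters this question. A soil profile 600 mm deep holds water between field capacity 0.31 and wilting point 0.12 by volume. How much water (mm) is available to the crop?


AW = (FC - WP) * D
   = (0.31 - 0.12) * 600
   = 0.19 * 600
   = 114 mm


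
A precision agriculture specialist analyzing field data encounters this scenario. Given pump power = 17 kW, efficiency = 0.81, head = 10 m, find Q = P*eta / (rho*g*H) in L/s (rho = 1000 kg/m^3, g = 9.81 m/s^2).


Q = (P * 1000 * eta) / (rho * g * H)
  = (17 * 1000 * 0.81) / (1000 * 9.81 * 10)
  = 13770 / 98100
  = 0.14037 m^3/s = 140.37 L/s


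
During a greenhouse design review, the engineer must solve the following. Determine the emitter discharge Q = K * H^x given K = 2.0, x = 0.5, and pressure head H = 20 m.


Q = K * H^x
  = 2.0 * 20^0.5
  = 2.0 * 4.4721
  = 8.94 L/h


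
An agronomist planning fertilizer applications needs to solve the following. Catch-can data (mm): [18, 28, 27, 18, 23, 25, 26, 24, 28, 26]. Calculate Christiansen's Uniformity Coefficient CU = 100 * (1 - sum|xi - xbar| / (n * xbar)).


xbar = 243 / 10 = 24.300
sum|xi - xbar| = 28.400
CU = 100 * (1 - 28.400 / (10 * 24.300))
   = 100 * (1 - 0.1169)
   = 88.31%


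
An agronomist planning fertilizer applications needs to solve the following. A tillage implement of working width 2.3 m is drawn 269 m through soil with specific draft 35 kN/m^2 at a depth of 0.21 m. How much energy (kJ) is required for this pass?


E = k * d * w * L
  = 35 * 0.21 * 2.3 * 269
  = 4547.45 kJ


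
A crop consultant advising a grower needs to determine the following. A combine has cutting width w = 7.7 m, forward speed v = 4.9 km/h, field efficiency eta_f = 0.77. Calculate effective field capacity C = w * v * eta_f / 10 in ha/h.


C = w * v * eta_f / 10
  = 7.7 * 4.9 * 0.77 / 10
  = 29.05 / 10
  = 2.91 ha/h


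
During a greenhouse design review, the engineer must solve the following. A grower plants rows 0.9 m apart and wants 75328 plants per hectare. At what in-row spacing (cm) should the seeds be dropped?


spacing = 10000 / (row_sp * density)
        = 10000 / (0.9 * 75328)
        = 10000 / 67795.20
        = 0.14750 m = 14.75 cm


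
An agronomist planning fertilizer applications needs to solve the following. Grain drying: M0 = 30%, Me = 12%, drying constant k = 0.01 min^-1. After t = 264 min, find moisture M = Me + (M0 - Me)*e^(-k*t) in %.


M = Me + (M0 - Me) * e^(-k*t)
  = 12 + (30 - 12) * e^(-0.01*264)
  = 12 + 18 * e^(-2.640)
  = 12 + 18 * 0.07136
  = 12 + 1.2845
  = 13.28%


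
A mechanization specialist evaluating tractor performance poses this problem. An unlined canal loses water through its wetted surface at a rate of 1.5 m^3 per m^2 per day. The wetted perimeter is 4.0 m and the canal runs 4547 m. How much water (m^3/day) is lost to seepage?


S = C * P * L
  = 1.5 * 4.0 * 4547
  = 27282 m^3/day


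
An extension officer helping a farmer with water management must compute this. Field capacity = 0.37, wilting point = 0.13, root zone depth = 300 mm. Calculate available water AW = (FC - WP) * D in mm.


AW = (FC - WP) * D
   = (0.37 - 0.13) * 300
   = 0.24 * 300
   = 72 mm


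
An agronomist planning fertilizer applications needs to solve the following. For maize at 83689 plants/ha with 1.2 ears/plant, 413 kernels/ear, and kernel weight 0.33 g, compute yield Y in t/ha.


Y = density * ears * kernels * kw
  = 83689 * 1.2 * 413 * 0.33 g/ha
  = 13687168.57 g/ha
  = 13687.17 kg/ha = 13.69 t/ha


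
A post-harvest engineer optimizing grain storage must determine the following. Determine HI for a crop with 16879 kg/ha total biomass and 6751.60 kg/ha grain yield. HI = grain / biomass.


HI = grain_yield / biomass
   = 6751.60 / 16879
   = 0.40


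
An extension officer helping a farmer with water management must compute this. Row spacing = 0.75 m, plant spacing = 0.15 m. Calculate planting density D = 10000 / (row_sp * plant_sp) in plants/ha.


D = 10000 / (row_sp * plant_sp)
  = 10000 / (0.75 * 0.15)
  = 10000 / 0.1125
  = 88888.89 plants/ha


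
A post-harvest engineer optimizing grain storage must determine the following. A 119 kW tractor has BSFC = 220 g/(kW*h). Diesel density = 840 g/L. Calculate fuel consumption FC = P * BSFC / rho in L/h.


FC = P * BSFC / rho_fuel
   = 119 * 220 / 840
   = 26180 / 840
   = 31.17 L/h


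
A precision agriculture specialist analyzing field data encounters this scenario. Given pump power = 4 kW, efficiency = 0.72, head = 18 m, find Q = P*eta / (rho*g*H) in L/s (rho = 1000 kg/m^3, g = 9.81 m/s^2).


Q = (P * 1000 * eta) / (rho * g * H)
  = (4 * 1000 * 0.72) / (1000 * 9.81 * 18)
  = 2880 / 176580
  = 0.01631 m^3/s = 16.31 L/s


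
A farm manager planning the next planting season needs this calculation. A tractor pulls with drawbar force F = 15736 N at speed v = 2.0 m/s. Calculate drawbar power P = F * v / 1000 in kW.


P = F * v / 1000
  = 15736 * 2.0 / 1000
  = 31472 / 1000
  = 31.47 kW


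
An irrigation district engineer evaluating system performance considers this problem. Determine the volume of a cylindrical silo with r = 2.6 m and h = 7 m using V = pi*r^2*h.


V = pi * r^2 * h
  = pi * 2.6^2 * 7
  = pi * 6.76 * 7
  = 148.66 m^3


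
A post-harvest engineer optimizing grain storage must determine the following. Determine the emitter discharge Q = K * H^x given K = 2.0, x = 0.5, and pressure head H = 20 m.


Q = K * H^x
  = 2.0 * 20^0.5
  = 2.0 * 4.4721
  = 8.94 L/h


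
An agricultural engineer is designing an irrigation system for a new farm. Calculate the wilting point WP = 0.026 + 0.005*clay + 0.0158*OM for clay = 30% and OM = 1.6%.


WP = 0.026 + 0.005*30 + 0.0158*1.6
   = 0.026 + 0.1500 + 0.0253
   = 0.2013


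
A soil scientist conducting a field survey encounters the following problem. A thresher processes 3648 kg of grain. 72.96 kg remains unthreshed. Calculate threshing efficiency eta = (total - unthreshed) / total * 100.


eta = (total - unthreshed) / total * 100
    = (3648 - 72.96) / 3648 * 100
    = 3575.04 / 3648 * 100
    = 98%


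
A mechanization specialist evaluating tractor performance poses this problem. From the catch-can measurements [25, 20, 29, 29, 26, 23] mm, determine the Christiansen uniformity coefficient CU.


xbar = 152 / 6 = 25.333
sum|xi - xbar| = 16
CU = 100 * (1 - 16 / (6 * 25.333))
   = 100 * (1 - 0.1053)
   = 89.47%


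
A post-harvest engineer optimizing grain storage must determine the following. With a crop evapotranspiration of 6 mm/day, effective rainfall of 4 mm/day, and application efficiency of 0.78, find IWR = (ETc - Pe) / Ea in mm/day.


IWR = (ETc - Pe) / Ea
    = (6 - 4) / 0.78
    = 2 / 0.78
    = 2.56 mm/day


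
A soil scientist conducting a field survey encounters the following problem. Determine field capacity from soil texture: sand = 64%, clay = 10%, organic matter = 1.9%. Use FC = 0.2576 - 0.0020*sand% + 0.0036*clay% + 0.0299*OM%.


FC = 0.2576 - 0.0020*64 + 0.0036*10 + 0.0299*1.9
   = 0.2576 - 0.1280 + 0.0360 + 0.0568
   = 0.2224


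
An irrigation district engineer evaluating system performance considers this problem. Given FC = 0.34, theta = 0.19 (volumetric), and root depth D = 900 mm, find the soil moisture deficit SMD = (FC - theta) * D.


SMD = (FC - theta) * D
    = (0.34 - 0.19) * 900
    = 0.150 * 900
    = 135 mm


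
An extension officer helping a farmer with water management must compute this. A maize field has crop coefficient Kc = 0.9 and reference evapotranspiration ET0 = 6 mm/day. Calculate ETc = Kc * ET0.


ETc = Kc * ET0
    = 0.9 * 6
    = 5.40 mm/day


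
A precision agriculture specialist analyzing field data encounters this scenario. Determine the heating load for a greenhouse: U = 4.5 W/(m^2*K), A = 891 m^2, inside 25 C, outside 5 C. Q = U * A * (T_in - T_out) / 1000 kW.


dT = 25 - (5) = 20 K
Q = U * A * dT
  = 4.5 * 891 * 20
  = 80190 W = 80.19 kW


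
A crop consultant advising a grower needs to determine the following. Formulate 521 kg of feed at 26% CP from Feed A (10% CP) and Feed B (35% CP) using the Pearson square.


parts_A = CP_b - target = 35 - 26 = 9
parts_B = target - CP_a = 26 - 10 = 16
total_parts = 9 + 16 = 25
Feed A = 521 * 9 / 25 = 187.56 kg
Feed B = 521 * 16 / 25 = 333.44 kg

187.56 kg


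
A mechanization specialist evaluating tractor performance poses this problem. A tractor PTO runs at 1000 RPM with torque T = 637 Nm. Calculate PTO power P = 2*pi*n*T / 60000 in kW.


P = 2*pi*n*T / 60000
  = 2*pi * 1000 * 637 / 60000
  = 4002389.04 / 60000
  = 66.71 kW


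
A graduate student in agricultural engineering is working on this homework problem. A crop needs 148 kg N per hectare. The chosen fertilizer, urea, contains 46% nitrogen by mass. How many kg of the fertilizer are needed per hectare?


Rate = N_required / (N_content / 100)
     = 148 / (46 / 100)
     = 148 / 0.46
     = 321.74 kg/ha


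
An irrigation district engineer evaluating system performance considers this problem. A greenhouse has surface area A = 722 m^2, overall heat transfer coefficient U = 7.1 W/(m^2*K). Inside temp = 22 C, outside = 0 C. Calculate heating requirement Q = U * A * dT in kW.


dT = 22 - (0) = 22 K
Q = U * A * dT
  = 7.1 * 722 * 22
  = 112776.40 W = 112.78 kW


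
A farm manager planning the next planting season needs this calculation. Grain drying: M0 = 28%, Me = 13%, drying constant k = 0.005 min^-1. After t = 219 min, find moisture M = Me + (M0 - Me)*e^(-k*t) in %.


M = Me + (M0 - Me) * e^(-k*t)
  = 13 + (28 - 13) * e^(-0.005*219)
  = 13 + 15 * e^(-1.095)
  = 13 + 15 * 0.33454
  = 13 + 5.0181
  = 18.02%


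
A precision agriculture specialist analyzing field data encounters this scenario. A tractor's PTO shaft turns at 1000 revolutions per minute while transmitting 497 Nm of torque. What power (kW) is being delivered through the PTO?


P = 2*pi*n*T / 60000
  = 2*pi * 1000 * 497 / 60000
  = 3122743.10 / 60000
  = 52.05 kW


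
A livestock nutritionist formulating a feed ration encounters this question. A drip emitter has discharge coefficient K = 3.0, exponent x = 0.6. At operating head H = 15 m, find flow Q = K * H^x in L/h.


Q = K * H^x
  = 3.0 * 15^0.6
  = 3.0 * 5.0776
  = 15.23 L/h


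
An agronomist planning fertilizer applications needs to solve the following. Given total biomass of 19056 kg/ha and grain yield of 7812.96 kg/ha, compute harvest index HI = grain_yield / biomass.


HI = grain_yield / biomass
   = 7812.96 / 19056
   = 0.41


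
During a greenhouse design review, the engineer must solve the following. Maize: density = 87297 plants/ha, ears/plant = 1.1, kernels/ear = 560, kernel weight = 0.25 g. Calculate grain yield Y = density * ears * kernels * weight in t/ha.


Y = density * ears * kernels * kw
  = 87297 * 1.1 * 560 * 0.25 g/ha
  = 13443738.00 g/ha
  = 13443.74 kg/ha = 13.44 t/ha


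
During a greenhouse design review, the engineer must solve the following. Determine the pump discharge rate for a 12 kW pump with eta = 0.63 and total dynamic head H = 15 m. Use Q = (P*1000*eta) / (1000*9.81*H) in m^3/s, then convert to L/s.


Q = (P * 1000 * eta) / (rho * g * H)
  = (12 * 1000 * 0.63) / (1000 * 9.81 * 15)
  = 7560 / 147150
  = 0.05138 m^3/s = 51.38 L/s


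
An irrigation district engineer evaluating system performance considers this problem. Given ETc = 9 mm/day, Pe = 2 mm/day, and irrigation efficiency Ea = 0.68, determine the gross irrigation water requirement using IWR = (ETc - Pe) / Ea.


IWR = (ETc - Pe) / Ea
    = (9 - 2) / 0.68
    = 7 / 0.68
    = 10.29 mm/day


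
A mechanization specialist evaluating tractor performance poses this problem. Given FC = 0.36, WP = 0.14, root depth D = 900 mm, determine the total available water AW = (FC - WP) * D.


AW = (FC - WP) * D
   = (0.36 - 0.14) * 900
   = 0.22 * 900
   = 198 mm


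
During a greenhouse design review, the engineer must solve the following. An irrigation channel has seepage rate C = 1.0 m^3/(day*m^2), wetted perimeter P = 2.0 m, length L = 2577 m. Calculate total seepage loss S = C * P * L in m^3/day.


S = C * P * L
  = 1.0 * 2.0 * 2577
  = 5154 m^3/day


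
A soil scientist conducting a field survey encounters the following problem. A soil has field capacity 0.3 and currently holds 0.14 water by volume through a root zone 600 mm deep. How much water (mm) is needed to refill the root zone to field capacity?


SMD = (FC - theta) * D
    = (0.3 - 0.14) * 600
    = 0.160 * 600
    = 96 mm


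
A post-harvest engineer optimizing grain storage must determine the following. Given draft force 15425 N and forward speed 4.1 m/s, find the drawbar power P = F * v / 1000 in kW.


P = F * v / 1000
  = 15425 * 4.1 / 1000
  = 63242.50 / 1000
  = 63.24 kW


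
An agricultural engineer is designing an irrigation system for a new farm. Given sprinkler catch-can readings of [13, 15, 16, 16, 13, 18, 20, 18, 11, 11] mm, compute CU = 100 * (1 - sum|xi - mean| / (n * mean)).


xbar = 151 / 10 = 15.100
sum|xi - xbar| = 25
CU = 100 * (1 - 25 / (10 * 15.100))
   = 100 * (1 - 0.1656)
   = 83.44%


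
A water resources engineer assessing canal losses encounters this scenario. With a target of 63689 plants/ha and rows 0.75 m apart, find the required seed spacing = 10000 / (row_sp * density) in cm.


spacing = 10000 / (row_sp * density)
        = 10000 / (0.75 * 63689)
        = 10000 / 47766.75
        = 0.20935 m = 20.94 cm


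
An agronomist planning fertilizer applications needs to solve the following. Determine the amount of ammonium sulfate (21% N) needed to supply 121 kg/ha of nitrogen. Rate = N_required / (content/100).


Rate = N_required / (N_content / 100)
     = 121 / (21 / 100)
     = 121 / 0.21
     = 576.19 kg/ha


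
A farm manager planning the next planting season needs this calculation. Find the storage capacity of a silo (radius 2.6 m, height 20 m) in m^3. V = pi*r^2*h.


V = pi * r^2 * h
  = pi * 2.6^2 * 20
  = pi * 6.76 * 20
  = 424.74 m^3


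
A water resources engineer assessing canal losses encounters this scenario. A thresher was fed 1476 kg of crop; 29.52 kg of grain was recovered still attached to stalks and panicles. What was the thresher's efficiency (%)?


eta = (total - unthreshed) / total * 100
    = (1476 - 29.52) / 1476 * 100
    = 1446.48 / 1476 * 100
    = 98%


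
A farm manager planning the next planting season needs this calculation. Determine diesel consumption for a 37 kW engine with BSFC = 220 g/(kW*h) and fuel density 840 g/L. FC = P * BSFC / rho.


FC = P * BSFC / rho_fuel
   = 37 * 220 / 840
   = 8140 / 840
   = 9.69 L/h


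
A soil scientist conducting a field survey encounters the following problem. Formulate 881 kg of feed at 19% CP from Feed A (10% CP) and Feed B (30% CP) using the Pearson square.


parts_A = CP_b - target = 30 - 19 = 11
parts_B = target - CP_a = 19 - 10 = 9
total_parts = 11 + 9 = 20
Feed A = 881 * 11 / 20 = 484.55 kg
Feed B = 881 * 9 / 20 = 396.45 kg

484.55 kg


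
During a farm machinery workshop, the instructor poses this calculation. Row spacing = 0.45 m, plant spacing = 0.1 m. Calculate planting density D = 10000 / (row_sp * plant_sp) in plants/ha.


D = 10000 / (row_sp * plant_sp)
  = 10000 / (0.45 * 0.1)
  = 10000 / 0.0450
  = 222222.22 plants/ha


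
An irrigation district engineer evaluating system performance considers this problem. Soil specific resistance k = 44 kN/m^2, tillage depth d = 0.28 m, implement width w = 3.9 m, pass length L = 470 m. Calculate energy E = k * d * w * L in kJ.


E = k * d * w * L
  = 44 * 0.28 * 3.9 * 470
  = 22582.56 kJ


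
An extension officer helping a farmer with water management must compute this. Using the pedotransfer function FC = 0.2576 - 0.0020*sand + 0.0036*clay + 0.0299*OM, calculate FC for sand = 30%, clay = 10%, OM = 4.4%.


FC = 0.2576 - 0.0020*30 + 0.0036*10 + 0.0299*4.4
   = 0.2576 - 0.0600 + 0.0360 + 0.1316
   = 0.3652


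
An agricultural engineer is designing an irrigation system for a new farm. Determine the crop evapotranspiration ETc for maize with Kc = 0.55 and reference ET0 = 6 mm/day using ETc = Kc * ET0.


ETc = Kc * ET0
    = 0.55 * 6
    = 3.30 mm/day


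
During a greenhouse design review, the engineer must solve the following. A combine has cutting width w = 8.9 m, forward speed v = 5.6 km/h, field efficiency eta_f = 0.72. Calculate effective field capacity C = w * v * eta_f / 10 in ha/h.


C = w * v * eta_f / 10
  = 8.9 * 5.6 * 0.72 / 10
  = 35.88 / 10
  = 3.59 ha/h


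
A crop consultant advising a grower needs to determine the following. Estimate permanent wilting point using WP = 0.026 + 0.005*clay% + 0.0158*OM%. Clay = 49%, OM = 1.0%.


WP = 0.026 + 0.005*49 + 0.0158*1.0
   = 0.026 + 0.2450 + 0.0158
   = 0.2868


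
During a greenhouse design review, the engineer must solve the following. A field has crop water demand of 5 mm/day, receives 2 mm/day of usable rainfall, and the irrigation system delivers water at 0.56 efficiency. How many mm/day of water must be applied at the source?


IWR = (ETc - Pe) / Ea
    = (5 - 2) / 0.56
    = 3 / 0.56
    = 5.36 mm/day


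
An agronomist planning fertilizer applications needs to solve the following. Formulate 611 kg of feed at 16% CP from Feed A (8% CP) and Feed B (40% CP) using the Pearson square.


parts_A = CP_b - target = 40 - 16 = 24
parts_B = target - CP_a = 16 - 8 = 8
total_parts = 24 + 8 = 32
Feed A = 611 * 24 / 32 = 458.25 kg
Feed B = 611 * 8 / 32 = 152.75 kg

458.25 kg


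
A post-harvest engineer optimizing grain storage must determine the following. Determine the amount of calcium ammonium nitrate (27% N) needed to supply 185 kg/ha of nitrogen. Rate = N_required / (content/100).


Rate = N_required / (N_content / 100)
     = 185 / (27 / 100)
     = 185 / 0.27
     = 685.19 kg/ha


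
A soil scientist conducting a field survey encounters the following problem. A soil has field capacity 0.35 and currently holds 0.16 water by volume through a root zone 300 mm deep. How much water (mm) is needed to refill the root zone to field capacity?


SMD = (FC - theta) * D
    = (0.35 - 0.16) * 300
    = 0.190 * 300
    = 57 mm


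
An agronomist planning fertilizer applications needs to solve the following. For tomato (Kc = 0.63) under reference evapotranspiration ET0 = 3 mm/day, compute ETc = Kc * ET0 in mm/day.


ETc = Kc * ET0
    = 0.63 * 3
    = 1.89 mm/day


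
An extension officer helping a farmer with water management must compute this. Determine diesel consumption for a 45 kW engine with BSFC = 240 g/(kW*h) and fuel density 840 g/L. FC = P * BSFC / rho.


FC = P * BSFC / rho_fuel
   = 45 * 240 / 840
   = 10800 / 840
   = 12.86 L/h


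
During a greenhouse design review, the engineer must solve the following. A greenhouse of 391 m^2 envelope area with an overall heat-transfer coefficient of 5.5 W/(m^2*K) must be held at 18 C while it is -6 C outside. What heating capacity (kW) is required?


dT = 18 - (-6) = 24 K
Q = U * A * dT
  = 5.5 * 391 * 24
  = 51612 W = 51.61 kW


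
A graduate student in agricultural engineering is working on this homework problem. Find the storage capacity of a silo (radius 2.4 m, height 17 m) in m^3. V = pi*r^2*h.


V = pi * r^2 * h
  = pi * 2.4^2 * 17
  = pi * 5.76 * 17
  = 307.62 m^3


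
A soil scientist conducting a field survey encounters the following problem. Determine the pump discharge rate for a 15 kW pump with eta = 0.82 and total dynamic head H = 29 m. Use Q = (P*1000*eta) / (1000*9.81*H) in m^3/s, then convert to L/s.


Q = (P * 1000 * eta) / (rho * g * H)
  = (15 * 1000 * 0.82) / (1000 * 9.81 * 29)
  = 12300 / 284490
  = 0.04324 m^3/s = 43.24 L/s


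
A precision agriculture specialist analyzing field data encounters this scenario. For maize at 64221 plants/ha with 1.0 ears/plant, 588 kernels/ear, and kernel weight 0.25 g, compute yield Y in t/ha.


Y = density * ears * kernels * kw
  = 64221 * 1.0 * 588 * 0.25 g/ha
  = 9440487 g/ha
  = 9440.49 kg/ha = 9.44 t/ha


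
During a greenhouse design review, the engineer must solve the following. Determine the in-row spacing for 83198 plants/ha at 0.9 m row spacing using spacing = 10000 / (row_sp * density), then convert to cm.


spacing = 10000 / (row_sp * density)
        = 10000 / (0.9 * 83198)
        = 10000 / 74878.20
        = 0.13355 m = 13.36 cm


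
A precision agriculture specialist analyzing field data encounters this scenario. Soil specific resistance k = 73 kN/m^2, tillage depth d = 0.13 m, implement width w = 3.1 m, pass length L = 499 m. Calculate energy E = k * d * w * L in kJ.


E = k * d * w * L
  = 73 * 0.13 * 3.1 * 499
  = 14680.08 kJ


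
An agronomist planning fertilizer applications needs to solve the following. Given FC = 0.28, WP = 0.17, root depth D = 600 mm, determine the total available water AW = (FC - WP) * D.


AW = (FC - WP) * D
   = (0.28 - 0.17) * 600
   = 0.11 * 600
   = 66 mm


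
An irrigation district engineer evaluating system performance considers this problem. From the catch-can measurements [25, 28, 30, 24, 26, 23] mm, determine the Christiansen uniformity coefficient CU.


xbar = 156 / 6 = 26
sum|xi - xbar| = 12
CU = 100 * (1 - 12 / (6 * 26))
   = 100 * (1 - 0.0769)
   = 92.31%


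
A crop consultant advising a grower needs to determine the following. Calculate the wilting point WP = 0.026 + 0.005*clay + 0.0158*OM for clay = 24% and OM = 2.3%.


WP = 0.026 + 0.005*24 + 0.0158*2.3
   = 0.026 + 0.1200 + 0.0363
   = 0.1823


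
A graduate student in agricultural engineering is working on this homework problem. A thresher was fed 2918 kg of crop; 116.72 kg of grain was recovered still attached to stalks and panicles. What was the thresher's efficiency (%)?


eta = (total - unthreshed) / total * 100
    = (2918 - 116.72) / 2918 * 100
    = 2801.28 / 2918 * 100
    = 96%


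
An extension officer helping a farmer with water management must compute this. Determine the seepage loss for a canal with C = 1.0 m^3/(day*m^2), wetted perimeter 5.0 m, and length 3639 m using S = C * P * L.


S = C * P * L
  = 1.0 * 5.0 * 3639
  = 18195 m^3/day


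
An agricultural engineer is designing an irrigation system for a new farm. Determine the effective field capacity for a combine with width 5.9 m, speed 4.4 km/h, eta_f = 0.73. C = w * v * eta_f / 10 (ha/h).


C = w * v * eta_f / 10
  = 5.9 * 4.4 * 0.73 / 10
  = 18.95 / 10
  = 1.90 ha/h


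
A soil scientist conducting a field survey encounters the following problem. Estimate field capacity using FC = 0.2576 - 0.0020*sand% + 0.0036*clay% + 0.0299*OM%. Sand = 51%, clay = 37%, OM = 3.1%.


FC = 0.2576 - 0.0020*51 + 0.0036*37 + 0.0299*3.1
   = 0.2576 - 0.1020 + 0.1332 + 0.0927
   = 0.3815


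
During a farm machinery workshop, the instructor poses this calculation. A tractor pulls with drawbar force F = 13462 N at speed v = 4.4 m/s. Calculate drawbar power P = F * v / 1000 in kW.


P = F * v / 1000
  = 13462 * 4.4 / 1000
  = 59232.80 / 1000
  = 59.23 kW


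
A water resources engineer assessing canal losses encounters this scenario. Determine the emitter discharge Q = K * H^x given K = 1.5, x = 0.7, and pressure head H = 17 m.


Q = K * H^x
  = 1.5 * 17^0.7
  = 1.5 * 7.2663
  = 10.90 L/h


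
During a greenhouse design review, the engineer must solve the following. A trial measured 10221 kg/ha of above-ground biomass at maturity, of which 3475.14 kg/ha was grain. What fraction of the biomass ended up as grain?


HI = grain_yield / biomass
   = 3475.14 / 10221
   = 0.34


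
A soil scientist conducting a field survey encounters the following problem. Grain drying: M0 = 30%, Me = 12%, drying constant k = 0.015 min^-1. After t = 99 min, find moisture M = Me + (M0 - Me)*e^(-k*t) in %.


M = Me + (M0 - Me) * e^(-k*t)
  = 12 + (30 - 12) * e^(-0.015*99)
  = 12 + 18 * e^(-1.485)
  = 12 + 18 * 0.22650
  = 12 + 4.0770
  = 16.08%


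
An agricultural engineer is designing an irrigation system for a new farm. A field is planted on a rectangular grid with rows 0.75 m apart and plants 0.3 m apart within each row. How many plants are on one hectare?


D = 10000 / (row_sp * plant_sp)
  = 10000 / (0.75 * 0.3)
  = 10000 / 0.2250
  = 44444.44 plants/ha


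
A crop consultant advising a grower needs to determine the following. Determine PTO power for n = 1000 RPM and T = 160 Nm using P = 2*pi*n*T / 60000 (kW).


P = 2*pi*n*T / 60000
  = 2*pi * 1000 * 160 / 60000
  = 1005309.65 / 60000
  = 16.76 kW


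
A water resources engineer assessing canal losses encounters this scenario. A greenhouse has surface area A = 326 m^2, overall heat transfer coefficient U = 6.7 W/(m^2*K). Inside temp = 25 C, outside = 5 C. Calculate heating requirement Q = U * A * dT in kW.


dT = 25 - (5) = 20 K
Q = U * A * dT
  = 6.7 * 326 * 20
  = 43684 W = 43.68 kW


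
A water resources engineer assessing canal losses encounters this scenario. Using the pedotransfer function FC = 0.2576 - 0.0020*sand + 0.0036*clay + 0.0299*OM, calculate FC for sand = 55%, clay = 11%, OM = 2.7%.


FC = 0.2576 - 0.0020*55 + 0.0036*11 + 0.0299*2.7
   = 0.2576 - 0.1100 + 0.0396 + 0.0807
   = 0.2679


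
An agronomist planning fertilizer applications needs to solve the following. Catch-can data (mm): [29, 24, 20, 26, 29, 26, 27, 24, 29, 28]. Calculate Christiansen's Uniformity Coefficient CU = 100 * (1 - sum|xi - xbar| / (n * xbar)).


xbar = 262 / 10 = 26.200
sum|xi - xbar| = 22
CU = 100 * (1 - 22 / (10 * 26.200))
   = 100 * (1 - 0.0840)
   = 91.60%


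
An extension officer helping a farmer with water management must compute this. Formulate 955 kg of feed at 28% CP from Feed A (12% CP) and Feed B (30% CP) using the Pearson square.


parts_A = CP_b - target = 30 - 28 = 2
parts_B = target - CP_a = 28 - 12 = 16
total_parts = 2 + 16 = 18
Feed A = 955 * 2 / 18 = 106.11 kg
Feed B = 955 * 16 / 18 = 848.89 kg

106.11 kg


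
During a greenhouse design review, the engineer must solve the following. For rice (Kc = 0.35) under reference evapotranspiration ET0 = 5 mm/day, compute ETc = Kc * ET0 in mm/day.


ETc = Kc * ET0
    = 0.35 * 5
    = 1.75 mm/day


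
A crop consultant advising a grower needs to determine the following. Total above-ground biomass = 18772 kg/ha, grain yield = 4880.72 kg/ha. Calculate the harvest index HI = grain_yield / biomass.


HI = grain_yield / biomass
   = 4880.72 / 18772
   = 0.26


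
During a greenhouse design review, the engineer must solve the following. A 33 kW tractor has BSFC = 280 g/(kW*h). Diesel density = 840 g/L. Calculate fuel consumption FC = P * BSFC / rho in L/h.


FC = P * BSFC / rho_fuel
   = 33 * 280 / 840
   = 9240 / 840
   = 11 L/h


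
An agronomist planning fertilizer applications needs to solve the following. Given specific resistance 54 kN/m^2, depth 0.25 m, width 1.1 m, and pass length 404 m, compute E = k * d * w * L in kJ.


E = k * d * w * L
  = 54 * 0.25 * 1.1 * 404
  = 5999.40 kJ


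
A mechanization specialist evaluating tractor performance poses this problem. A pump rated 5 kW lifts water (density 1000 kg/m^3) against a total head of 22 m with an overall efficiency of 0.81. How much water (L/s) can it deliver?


Q = (P * 1000 * eta) / (rho * g * H)
  = (5 * 1000 * 0.81) / (1000 * 9.81 * 22)
  = 4050 / 215820
  = 0.01877 m^3/s = 18.77 L/s


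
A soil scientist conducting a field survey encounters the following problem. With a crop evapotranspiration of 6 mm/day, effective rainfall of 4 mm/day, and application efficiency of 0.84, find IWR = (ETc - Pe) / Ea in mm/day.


IWR = (ETc - Pe) / Ea
    = (6 - 4) / 0.84
    = 2 / 0.84
    = 2.38 mm/day


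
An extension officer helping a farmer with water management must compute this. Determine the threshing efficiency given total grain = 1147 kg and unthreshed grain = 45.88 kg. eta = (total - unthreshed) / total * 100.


eta = (total - unthreshed) / total * 100
    = (1147 - 45.88) / 1147 * 100
    = 1101.12 / 1147 * 100
    = 96%


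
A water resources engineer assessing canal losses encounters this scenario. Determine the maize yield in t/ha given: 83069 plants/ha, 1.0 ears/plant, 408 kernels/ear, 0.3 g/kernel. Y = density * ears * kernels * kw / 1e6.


Y = density * ears * kernels * kw
  = 83069 * 1.0 * 408 * 0.3 g/ha
  = 10167645.60 g/ha
  = 10167.65 kg/ha = 10.17 t/ha


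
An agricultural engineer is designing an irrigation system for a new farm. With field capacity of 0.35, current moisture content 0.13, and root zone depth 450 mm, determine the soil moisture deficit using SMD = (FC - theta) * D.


SMD = (FC - theta) * D
    = (0.35 - 0.13) * 450
    = 0.220 * 450
    = 99 mm


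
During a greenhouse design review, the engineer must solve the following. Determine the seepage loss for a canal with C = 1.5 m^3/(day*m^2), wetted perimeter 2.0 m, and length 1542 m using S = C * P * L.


S = C * P * L
  = 1.5 * 2.0 * 1542
  = 4626 m^3/day


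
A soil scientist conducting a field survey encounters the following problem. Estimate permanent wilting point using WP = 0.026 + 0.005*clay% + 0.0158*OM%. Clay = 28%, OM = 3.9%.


WP = 0.026 + 0.005*28 + 0.0158*3.9
   = 0.026 + 0.1400 + 0.0616
   = 0.2276


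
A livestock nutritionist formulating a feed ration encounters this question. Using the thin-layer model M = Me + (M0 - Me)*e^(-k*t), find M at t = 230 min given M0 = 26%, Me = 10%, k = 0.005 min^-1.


M = Me + (M0 - Me) * e^(-k*t)
  = 10 + (26 - 10) * e^(-0.005*230)
  = 10 + 16 * e^(-1.150)
  = 10 + 16 * 0.31664
  = 10 + 5.0662
  = 15.07%


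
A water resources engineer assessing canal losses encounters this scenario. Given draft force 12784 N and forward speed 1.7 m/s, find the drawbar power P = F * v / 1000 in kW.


P = F * v / 1000
  = 12784 * 1.7 / 1000
  = 21732.80 / 1000
  = 21.73 kW


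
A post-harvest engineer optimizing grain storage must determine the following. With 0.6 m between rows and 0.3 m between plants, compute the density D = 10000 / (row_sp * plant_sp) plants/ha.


D = 10000 / (row_sp * plant_sp)
  = 10000 / (0.6 * 0.3)
  = 10000 / 0.1800
  = 55555.56 plants/ha


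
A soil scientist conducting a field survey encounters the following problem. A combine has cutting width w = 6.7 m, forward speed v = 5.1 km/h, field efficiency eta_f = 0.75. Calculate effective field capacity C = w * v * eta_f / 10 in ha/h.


C = w * v * eta_f / 10
  = 6.7 * 5.1 * 0.75 / 10
  = 25.63 / 10
  = 2.56 ha/h


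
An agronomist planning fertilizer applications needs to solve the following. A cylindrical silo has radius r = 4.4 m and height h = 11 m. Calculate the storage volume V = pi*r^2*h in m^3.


V = pi * r^2 * h
  = pi * 4.4^2 * 11
  = pi * 19.36 * 11
  = 669.03 m^3


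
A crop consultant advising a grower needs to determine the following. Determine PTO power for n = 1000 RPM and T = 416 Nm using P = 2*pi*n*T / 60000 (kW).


P = 2*pi*n*T / 60000
  = 2*pi * 1000 * 416 / 60000
  = 2613805.09 / 60000
  = 43.56 kW


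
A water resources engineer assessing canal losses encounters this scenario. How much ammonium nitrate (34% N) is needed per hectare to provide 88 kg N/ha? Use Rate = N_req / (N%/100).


Rate = N_required / (N_content / 100)
     = 88 / (34 / 100)
     = 88 / 0.34
     = 258.82 kg/ha


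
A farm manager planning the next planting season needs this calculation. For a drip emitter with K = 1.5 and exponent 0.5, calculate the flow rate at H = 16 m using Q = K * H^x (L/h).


Q = K * H^x
  = 1.5 * 16^0.5
  = 1.5 * 4
  = 6 L/h


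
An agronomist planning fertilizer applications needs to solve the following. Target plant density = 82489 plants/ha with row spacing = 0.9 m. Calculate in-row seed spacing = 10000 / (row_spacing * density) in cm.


spacing = 10000 / (row_sp * density)
        = 10000 / (0.9 * 82489)
        = 10000 / 74240.10
        = 0.13470 m = 13.47 cm


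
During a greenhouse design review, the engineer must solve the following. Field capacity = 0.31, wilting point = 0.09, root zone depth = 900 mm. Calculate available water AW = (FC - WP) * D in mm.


AW = (FC - WP) * D
   = (0.31 - 0.09) * 900
   = 0.22 * 900
   = 198 mm


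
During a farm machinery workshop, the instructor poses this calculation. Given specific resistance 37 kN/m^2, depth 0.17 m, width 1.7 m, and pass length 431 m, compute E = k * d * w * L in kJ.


E = k * d * w * L
  = 37 * 0.17 * 1.7 * 431
  = 4608.68 kJ


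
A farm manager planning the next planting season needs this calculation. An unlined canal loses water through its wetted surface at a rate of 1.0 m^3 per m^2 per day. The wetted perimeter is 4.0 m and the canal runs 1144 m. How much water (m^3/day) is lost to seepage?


S = C * P * L
  = 1.0 * 4.0 * 1144
  = 4576 m^3/day


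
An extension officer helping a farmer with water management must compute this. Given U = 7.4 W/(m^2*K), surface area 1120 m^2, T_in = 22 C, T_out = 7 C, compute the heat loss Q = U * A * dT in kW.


dT = 22 - (7) = 15 K
Q = U * A * dT
  = 7.4 * 1120 * 15
  = 124320 W = 124.32 kW


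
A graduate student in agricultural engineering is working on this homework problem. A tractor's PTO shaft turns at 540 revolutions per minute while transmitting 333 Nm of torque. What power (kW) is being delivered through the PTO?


P = 2*pi*n*T / 60000
  = 2*pi * 540 * 333 / 60000
  = 1129842.38 / 60000
  = 18.83 kW


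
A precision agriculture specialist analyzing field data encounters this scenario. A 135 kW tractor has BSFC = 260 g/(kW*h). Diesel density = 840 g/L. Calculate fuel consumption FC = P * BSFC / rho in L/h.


FC = P * BSFC / rho_fuel
   = 135 * 260 / 840
   = 35100 / 840
   = 41.79 L/h


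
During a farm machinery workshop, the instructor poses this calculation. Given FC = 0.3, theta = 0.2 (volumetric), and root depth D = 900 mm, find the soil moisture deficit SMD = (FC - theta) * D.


SMD = (FC - theta) * D
    = (0.3 - 0.2) * 900
    = 0.100 * 900
    = 90 mm


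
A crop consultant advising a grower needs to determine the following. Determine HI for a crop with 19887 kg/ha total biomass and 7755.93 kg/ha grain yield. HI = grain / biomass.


HI = grain_yield / biomass
   = 7755.93 / 19887
   = 0.39


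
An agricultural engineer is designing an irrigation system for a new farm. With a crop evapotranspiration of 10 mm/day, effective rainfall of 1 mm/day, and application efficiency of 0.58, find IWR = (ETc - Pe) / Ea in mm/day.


IWR = (ETc - Pe) / Ea
    = (10 - 1) / 0.58
    = 9 / 0.58
    = 15.52 mm/day


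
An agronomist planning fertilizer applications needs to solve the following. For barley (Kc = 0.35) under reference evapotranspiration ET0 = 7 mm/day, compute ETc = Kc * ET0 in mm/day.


ETc = Kc * ET0
    = 0.35 * 7
    = 2.45 mm/day


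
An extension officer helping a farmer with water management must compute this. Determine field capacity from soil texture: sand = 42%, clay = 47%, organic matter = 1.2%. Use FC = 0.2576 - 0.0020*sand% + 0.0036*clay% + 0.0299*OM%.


FC = 0.2576 - 0.0020*42 + 0.0036*47 + 0.0299*1.2
   = 0.2576 - 0.0840 + 0.1692 + 0.0359
   = 0.3787


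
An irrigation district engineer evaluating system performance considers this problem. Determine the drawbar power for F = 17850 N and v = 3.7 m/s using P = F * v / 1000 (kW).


P = F * v / 1000
  = 17850 * 3.7 / 1000
  = 66045 / 1000
  = 66.05 kW


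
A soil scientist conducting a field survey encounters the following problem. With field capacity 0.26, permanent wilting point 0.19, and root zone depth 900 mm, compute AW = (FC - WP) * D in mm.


AW = (FC - WP) * D
   = (0.26 - 0.19) * 900
   = 0.07 * 900
   = 63 mm


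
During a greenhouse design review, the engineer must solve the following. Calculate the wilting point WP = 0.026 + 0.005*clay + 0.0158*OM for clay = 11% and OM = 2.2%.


WP = 0.026 + 0.005*11 + 0.0158*2.2
   = 0.026 + 0.0550 + 0.0348
   = 0.1158


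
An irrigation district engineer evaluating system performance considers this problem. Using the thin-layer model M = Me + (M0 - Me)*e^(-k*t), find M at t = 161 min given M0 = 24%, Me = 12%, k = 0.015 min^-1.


M = Me + (M0 - Me) * e^(-k*t)
  = 12 + (24 - 12) * e^(-0.015*161)
  = 12 + 12 * e^(-2.415)
  = 12 + 12 * 0.08937
  = 12 + 1.0724
  = 13.07%
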